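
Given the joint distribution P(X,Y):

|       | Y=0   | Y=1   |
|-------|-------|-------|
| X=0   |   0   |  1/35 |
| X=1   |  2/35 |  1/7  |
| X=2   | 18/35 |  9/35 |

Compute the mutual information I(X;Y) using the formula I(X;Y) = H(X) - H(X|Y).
0.1042 bits

I(X;Y) = H(X) - H(X|Y)

Marginal of X (row sums):
  P(X=0) = 0 + 1/35 = 1/35
  P(X=1) = 2/35 + 1/7 = 1/5
  P(X=2) = 18/35 + 9/35 = 27/35
H(X) = -[(1/35)·log₂(1/35) + (1/5)·log₂(1/5) + (27/35)·log₂(27/35)]
  = 0.1466 + 0.4644 + 0.2888 = 0.8998 bits

Marginal of Y (column sums):
  P(Y=0) = 0 + 2/35 + 18/35 = 4/7
  P(Y=1) = 1/35 + 1/7 + 9/35 = 3/7
H(X|Y) = Σ_y P(y)·H(X|Y=y):
  Y=0: P(Y=0) = 4/7, P(X|Y=0) = (0, 1/10, 9/10) → H(X|Y=0) = 0.4690
  Y=1: P(Y=1) = 3/7, P(X|Y=1) = (1/15, 1/3, 3/5) → H(X|Y=1) = 1.2310
H(X|Y) = (4/7)·0.4690 + (3/7)·1.2310 = 0.7956 bits

I(X;Y) = H(X) - H(X|Y) = 0.8998 - 0.7956 = 0.1042 bits

Cross-check via I(X;Y) = H(X) + H(Y) - H(X,Y): computing H(Y) from the column sums and H(X,Y) from the 6 cells in the same way gives H(Y) = 0.9852 bits and H(X,Y) = 1.7808 bits, so
I(X;Y) = 0.8998 + 0.9852 - 1.7808 = 0.1042 bits ✓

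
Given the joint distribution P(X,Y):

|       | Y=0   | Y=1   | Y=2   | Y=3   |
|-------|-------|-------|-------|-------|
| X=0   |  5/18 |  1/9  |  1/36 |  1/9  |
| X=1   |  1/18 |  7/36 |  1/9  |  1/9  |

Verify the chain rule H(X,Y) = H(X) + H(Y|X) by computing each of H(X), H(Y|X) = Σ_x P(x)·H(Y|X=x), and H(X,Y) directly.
H(X) = 0.9978 bits, H(Y|X) = 1.7591 bits, H(X,Y) = 2.7568 bits

Marginal of X (row sums):
  P(X=0) = 5/18 + 1/9 + 1/36 + 1/9 = 19/36
  P(X=1) = 1/18 + 7/36 + 1/9 + 1/9 = 17/36
H(X) = -[(19/36)·log₂(19/36) + (17/36)·log₂(17/36)]
  = 0.4866 + 0.5112 = 0.9978 bits

H(Y|X) = Σ_x P(x)·H(Y|X=x):
  X=0: P(X=0) = 19/36, P(Y|X=0) = (10/19, 4/19, 1/19, 4/19) → H(Y|X=0) = 1.6574
  X=1: P(X=1) = 17/36, P(Y|X=1) = (2/17, 7/17, 4/17, 4/17) → H(Y|X=1) = 1.8727
H(Y|X) = (19/36)·1.6574 + (17/36)·1.8727 = 1.7591 bits

H(X,Y) = -Σ_{x,y} P(x,y) log₂ P(x,y). Per-cell terms -P(x,y)·log₂P(x,y):
  X=0: 0.5133, 0.3522, 0.1436, 0.3522
  X=1: 0.2317, 0.4594, 0.3522, 0.3522
Sum of the 8 terms: H(X,Y) = 2.7568 bits

Chain rule check:
  H(X) + H(Y|X) = 0.9978 + 1.7591 = 2.7569 bits
  H(X,Y) = 2.7568 bits
✓ Chain rule verified (Δ = 0.0001 is 4-dp rounding noise: each of the three values was rounded independently).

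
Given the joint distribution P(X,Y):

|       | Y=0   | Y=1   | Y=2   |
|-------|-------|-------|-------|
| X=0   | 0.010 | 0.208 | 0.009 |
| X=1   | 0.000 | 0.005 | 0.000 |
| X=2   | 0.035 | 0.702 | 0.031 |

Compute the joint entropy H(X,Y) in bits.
1.3200 bits

H(X,Y) = -Σ_{x,y} P(x,y) log₂ P(x,y). Per-cell terms -P(x,y)·log₂P(x,y):
  X=0: 0.0664, 0.4712, 0.0612
  X=1: 0.0000, 0.0382, 0.0000
  X=2: 0.1693, 0.3583, 0.1554
  (cells with P = 0 contribute 0)
Sum of the 9 terms: H(X,Y) = 1.3200 bits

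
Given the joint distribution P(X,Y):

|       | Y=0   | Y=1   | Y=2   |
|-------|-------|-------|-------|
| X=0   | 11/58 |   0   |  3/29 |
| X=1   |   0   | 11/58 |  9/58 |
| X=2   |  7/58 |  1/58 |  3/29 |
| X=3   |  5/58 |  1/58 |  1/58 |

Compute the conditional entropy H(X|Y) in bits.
1.4369 bits

H(X|Y) = H(X,Y) - H(Y)

H(X,Y) = -Σ_{x,y} P(x,y) log₂ P(x,y). Per-cell terms -P(x,y)·log₂P(x,y):
  X=0: 0.45490, 0.00000, 0.33859
  X=1: 0.00000, 0.45490, 0.41711
  X=2: 0.36818, 0.10100, 0.33859
  X=3: 0.30483, 0.10100, 0.10100
  (cells with P = 0 contribute 0)
Sum of the 12 terms: H(X,Y) = 2.9801 bits

Marginal of Y (column sums):
  P(Y=0) = 11/58 + 0 + 7/58 + 5/58 = 23/58
  P(Y=1) = 0 + 11/58 + 1/58 + 1/58 = 13/58
  P(Y=2) = 3/29 + 9/58 + 3/29 + 1/58 = 11/29
H(Y) = -[(23/58)·log₂(23/58) + (13/58)·log₂(13/58) + (11/29)·log₂(11/29)]
  = 0.52917 + 0.48359 + 0.53048 = 1.5432 bits

H(X|Y) = H(X,Y) - H(Y) = 2.9801 - 1.5432 = 1.4369 bits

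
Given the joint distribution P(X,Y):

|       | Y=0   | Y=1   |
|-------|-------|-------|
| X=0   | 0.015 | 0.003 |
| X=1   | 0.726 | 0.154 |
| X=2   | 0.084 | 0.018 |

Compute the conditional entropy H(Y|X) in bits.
0.6690 bits

H(Y|X) = H(X,Y) - H(X)

H(X,Y) = -Σ_{x,y} P(x,y) log₂ P(x,y). Per-cell terms -P(x,y)·log₂P(x,y):
  X=0: 0.09088, 0.02514
  X=1: 0.33538, 0.41565
  X=2: 0.30017, 0.10433
Sum of the 6 terms: H(X,Y) = 1.27155 bits

Marginal of X (row sums):
  P(X=0) = 0.015 + 0.003 = 0.018
  P(X=1) = 0.726 + 0.154 = 0.880
  P(X=2) = 0.084 + 0.018 = 0.102
H(X) = -[0.018·log₂(0.018) + 0.880·log₂(0.880) + 0.102·log₂(0.102)]
  = 0.10433 + 0.16229 + 0.33592 = 0.60254 bits

H(Y|X) = H(X,Y) - H(X) = 1.27155 - 0.60254 = 0.6690 bits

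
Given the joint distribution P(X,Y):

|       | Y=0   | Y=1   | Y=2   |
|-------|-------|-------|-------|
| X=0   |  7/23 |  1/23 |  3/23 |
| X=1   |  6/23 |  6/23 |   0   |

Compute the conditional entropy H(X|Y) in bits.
0.7429 bits

H(X|Y) = H(X,Y) - H(Y)

H(X,Y) = -Σ_{x,y} P(x,y) log₂ P(x,y). Per-cell terms -P(x,y)·log₂P(x,y):
  X=0: 0.52232, 0.19668, 0.38330
  X=1: 0.50572, 0.50572, 0.00000
  (cells with P = 0 contribute 0)
Sum of the 6 terms: H(X,Y) = 2.11374 bits

Marginal of Y (column sums):
  P(Y=0) = 7/23 + 6/23 = 13/23
  P(Y=1) = 1/23 + 6/23 = 7/23
  P(Y=2) = 3/23 + 0 = 3/23
H(Y) = -[(13/23)·log₂(13/23) + (7/23)·log₂(7/23) + (3/23)·log₂(3/23)]
  = 0.46524 + 0.52232 + 0.38330 = 1.37086 bits

H(X|Y) = H(X,Y) - H(Y) = 2.11374 - 1.37086 = 0.7429 bits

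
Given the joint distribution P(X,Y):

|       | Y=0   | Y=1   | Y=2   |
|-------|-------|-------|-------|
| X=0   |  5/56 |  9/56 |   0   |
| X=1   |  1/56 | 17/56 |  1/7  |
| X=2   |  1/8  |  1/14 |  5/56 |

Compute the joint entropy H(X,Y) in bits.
2.7201 bits

H(X,Y) = -Σ_{x,y} P(x,y) log₂ P(x,y). Per-cell terms -P(x,y)·log₂P(x,y):
  X=0: 0.31120, 0.42387, 0.00000
  X=1: 0.10370, 0.52211, 0.40105
  X=2: 0.37500, 0.27195, 0.31120
  (cells with P = 0 contribute 0)
Sum of the 9 terms: H(X,Y) = 2.7201 bits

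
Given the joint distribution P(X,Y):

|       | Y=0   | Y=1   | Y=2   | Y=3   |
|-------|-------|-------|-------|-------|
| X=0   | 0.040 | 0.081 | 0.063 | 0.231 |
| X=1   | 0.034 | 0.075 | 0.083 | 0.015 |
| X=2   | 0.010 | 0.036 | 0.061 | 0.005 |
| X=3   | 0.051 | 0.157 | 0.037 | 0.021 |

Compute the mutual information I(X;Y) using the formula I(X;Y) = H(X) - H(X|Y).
0.2774 bits

I(X;Y) = H(X) - H(X|Y)

Marginal of X (row sums):
  P(X=0) = 0.040 + 0.081 + 0.063 + 0.231 = 0.415
  P(X=1) = 0.034 + 0.075 + 0.083 + 0.015 = 0.207
  P(X=2) = 0.010 + 0.036 + 0.061 + 0.005 = 0.112
  P(X=3) = 0.051 + 0.157 + 0.037 + 0.021 = 0.266
H(X) = -[0.415·log₂(0.415) + 0.207·log₂(0.207) + 0.112·log₂(0.112) + 0.266·log₂(0.266)]
  = 0.52656 + 0.47037 + 0.35374 + 0.50819 = 1.85886 bits

Marginal of Y (column sums):
  P(Y=0) = 0.040 + 0.034 + 0.010 + 0.051 = 0.135
  P(Y=1) = 0.081 + 0.075 + 0.036 + 0.157 = 0.349
  P(Y=2) = 0.063 + 0.083 + 0.061 + 0.037 = 0.244
  P(Y=3) = 0.231 + 0.015 + 0.005 + 0.021 = 0.272
H(X|Y) = Σ_y P(y)·H(X|Y=y):
  Y=0: P(Y=0) = 0.135, P(X|Y=0) = (8/27, 34/135, 2/27, 17/45) → H(X|Y=0) = 1.82968
  Y=1: P(Y=1) = 0.349, P(X|Y=1) = (81/349, 75/349, 36/349, 157/349) → H(X|Y=1) = 1.82226
  Y=2: P(Y=2) = 0.244, P(X|Y=2) = (63/244, 83/244, 1/4, 37/244) → H(X|Y=2) = 1.94622
  Y=3: P(Y=3) = 0.272, P(X|Y=3) = (231/272, 15/272, 5/272, 21/272) → H(X|Y=3) = 0.82200
H(X|Y) = 0.135·1.82968 + 0.349·1.82226 + 0.244·1.94622 + 0.272·0.82200 = 1.58144 bits

I(X;Y) = H(X) - H(X|Y) = 1.85886 - 1.58144 = 0.2774 bits

Cross-check via I(X;Y) = H(X) + H(Y) - H(X,Y): computing H(Y) from the column sums and H(X,Y) from the 16 cells in the same way gives H(Y) = 1.92749 bits and H(X,Y) = 3.50893 bits, so
I(X;Y) = 1.85886 + 1.92749 - 3.50893 = 0.2774 bits ✓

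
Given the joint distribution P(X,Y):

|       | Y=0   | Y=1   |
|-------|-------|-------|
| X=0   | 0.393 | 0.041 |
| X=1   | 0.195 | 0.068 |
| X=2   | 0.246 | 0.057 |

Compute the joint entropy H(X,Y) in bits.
2.1754 bits

H(X,Y) = -Σ_{x,y} P(x,y) log₂ P(x,y). Per-cell terms -P(x,y)·log₂P(x,y):
  X=0: 0.52953, 0.18894
  X=1: 0.45990, 0.26373
  X=2: 0.49772, 0.23557
Sum of the 6 terms: H(X,Y) = 2.1754 bits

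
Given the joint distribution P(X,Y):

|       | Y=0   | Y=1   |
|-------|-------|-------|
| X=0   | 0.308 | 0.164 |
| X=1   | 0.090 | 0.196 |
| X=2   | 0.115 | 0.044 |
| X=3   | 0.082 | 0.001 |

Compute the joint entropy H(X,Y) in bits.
2.5875 bits

H(X,Y) = -Σ_{x,y} P(x,y) log₂ P(x,y). Per-cell terms -P(x,y)·log₂P(x,y):
  X=0: 0.52329, 0.42775
  X=1: 0.31265, 0.46081
  X=2: 0.35883, 0.19828
  X=3: 0.29588, 0.00997
Sum of the 8 terms: H(X,Y) = 2.5875 bits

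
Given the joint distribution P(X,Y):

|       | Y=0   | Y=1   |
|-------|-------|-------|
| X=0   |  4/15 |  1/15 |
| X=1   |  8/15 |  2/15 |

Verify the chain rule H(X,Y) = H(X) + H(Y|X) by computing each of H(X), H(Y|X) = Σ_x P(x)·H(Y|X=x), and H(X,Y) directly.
H(X) = 0.9183 bits, H(Y|X) = 0.7219 bits, H(X,Y) = 1.6402 bits

Marginal of X (row sums):
  P(X=0) = 4/15 + 1/15 = 1/3
  P(X=1) = 8/15 + 2/15 = 2/3
H(X) = -[(1/3)·log₂(1/3) + (2/3)·log₂(2/3)]
  = 0.52832 + 0.38998 = 0.9183 bits

H(Y|X) = Σ_x P(x)·H(Y|X=x):
  X=0: P(X=0) = 1/3, P(Y|X=0) = (4/5, 1/5) → H(Y|X=0) = 0.72193
  X=1: P(X=1) = 2/3, P(Y|X=1) = (4/5, 1/5) → H(Y|X=1) = 0.72193
H(Y|X) = (1/3)·0.72193 + (2/3)·0.72193 = 0.7219 bits

H(X,Y) = -Σ_{x,y} P(x,y) log₂ P(x,y). Per-cell terms -P(x,y)·log₂P(x,y):
  X=0: 0.50850, 0.26046
  X=1: 0.48367, 0.38759
Sum of the 4 terms: H(X,Y) = 1.6402 bits

Chain rule check:
  H(X) + H(Y|X) = 0.9183 + 0.7219 = 1.6402 bits
  H(X,Y) = 1.6402 bits
✓ Chain rule verified.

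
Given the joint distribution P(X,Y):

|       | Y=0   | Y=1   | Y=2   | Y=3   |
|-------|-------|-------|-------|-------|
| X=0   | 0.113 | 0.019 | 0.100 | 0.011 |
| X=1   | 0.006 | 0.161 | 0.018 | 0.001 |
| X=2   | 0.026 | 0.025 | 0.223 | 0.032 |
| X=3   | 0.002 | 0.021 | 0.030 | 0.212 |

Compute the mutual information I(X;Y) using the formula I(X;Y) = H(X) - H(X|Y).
0.7799 bits

I(X;Y) = H(X) - H(X|Y)

Marginal of X (row sums):
  P(X=0) = 0.113 + 0.019 + 0.100 + 0.011 = 0.243
  P(X=1) = 0.006 + 0.161 + 0.018 + 0.001 = 0.186
  P(X=2) = 0.026 + 0.025 + 0.223 + 0.032 = 0.306
  P(X=3) = 0.002 + 0.021 + 0.030 + 0.212 = 0.265
H(X) = -[0.243·log₂(0.243) + 0.186·log₂(0.186) + 0.306·log₂(0.306) + 0.265·log₂(0.265)]
  = 0.4959561 + 0.4513523 + 0.5227693 + 0.5077230 = 1.977801 bits

Marginal of Y (column sums):
  P(Y=0) = 0.113 + 0.006 + 0.026 + 0.002 = 0.147
  P(Y=1) = 0.019 + 0.161 + 0.025 + 0.021 = 0.226
  P(Y=2) = 0.100 + 0.018 + 0.223 + 0.030 = 0.371
  P(Y=3) = 0.011 + 0.001 + 0.032 + 0.212 = 0.256
H(X|Y) = Σ_y P(y)·H(X|Y=y):
  Y=0: P(Y=0) = 0.147, P(X|Y=0) = (113/147, 2/49, 26/147, 2/147) → H(X|Y=0) = 1.0064653
  Y=1: P(Y=1) = 0.226, P(X|Y=1) = (19/226, 161/226, 25/226, 21/226) → H(X|Y=1) = 1.3187484
  Y=2: P(Y=2) = 0.371, P(X|Y=2) = (100/371, 18/371, 223/371, 30/371) → H(X|Y=2) = 1.4564299
  Y=3: P(Y=3) = 0.256, P(X|Y=3) = (11/256, 1/256, 1/8, 53/64) → H(X|Y=3) = 0.8266684
H(X|Y) = 0.147·1.0064653 + 0.226·1.3187484 + 0.371·1.4564299 + 0.256·0.8266684 = 1.197950 bits

I(X;Y) = H(X) - H(X|Y) = 1.977801 - 1.197950 = 0.7799 bits

Cross-check via I(X;Y) = H(X) + H(Y) - H(X,Y): computing H(Y) from the column sums and H(X,Y) from the 16 cells in the same way gives H(Y) = 1.925485 bits and H(X,Y) = 3.123435 bits, so
I(X;Y) = 1.977801 + 1.925485 - 3.123435 = 0.7799 bits ✓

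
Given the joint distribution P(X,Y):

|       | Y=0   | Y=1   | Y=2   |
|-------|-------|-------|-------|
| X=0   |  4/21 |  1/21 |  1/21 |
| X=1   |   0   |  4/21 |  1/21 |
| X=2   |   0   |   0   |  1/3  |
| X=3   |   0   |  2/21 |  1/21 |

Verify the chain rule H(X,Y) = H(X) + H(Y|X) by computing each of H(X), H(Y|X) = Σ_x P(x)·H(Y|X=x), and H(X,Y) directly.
H(X) = 1.9387 bits, H(Y|X) = 0.6607 bits, H(X,Y) = 2.5994 bits

Marginal of X (row sums):
  P(X=0) = 4/21 + 1/21 + 1/21 = 2/7
  P(X=1) = 0 + 4/21 + 1/21 = 5/21
  P(X=2) = 0 + 0 + 1/3 = 1/3
  P(X=3) = 0 + 2/21 + 1/21 = 1/7
H(X) = -[(2/7)·log₂(2/7) + (5/21)·log₂(5/21) + (1/3)·log₂(1/3) + (1/7)·log₂(1/7)]
  = 0.51639 + 0.49295 + 0.52832 + 0.40105 = 1.9387 bits

H(Y|X) = Σ_x P(x)·H(Y|X=x):
  X=0: P(X=0) = 2/7, P(Y|X=0) = (2/3, 1/6, 1/6) → H(Y|X=0) = 1.25163
  X=1: P(X=1) = 5/21, P(Y|X=1) = (0, 4/5, 1/5) → H(Y|X=1) = 0.72193
  X=2: P(X=2) = 1/3, P(Y|X=2) = (0, 0, 1) → H(Y|X=2) = 0.00000
  X=3: P(X=3) = 1/7, P(Y|X=3) = (0, 2/3, 1/3) → H(Y|X=3) = 0.91830
H(Y|X) = (2/7)·1.25163 + (5/21)·0.72193 + (1/3)·0.00000 + (1/7)·0.91830 = 0.6607 bits

H(X,Y) = -Σ_{x,y} P(x,y) log₂ P(x,y). Per-cell terms -P(x,y)·log₂P(x,y):
  X=0: 0.45568, 0.20916, 0.20916
  X=1: 0.00000, 0.45568, 0.20916
  X=2: 0.00000, 0.00000, 0.52832
  X=3: 0.00000, 0.32308, 0.20916
  (cells with P = 0 contribute 0)
Sum of the 12 terms: H(X,Y) = 2.5994 bits

Chain rule check:
  H(X) + H(Y|X) = 1.9387 + 0.6607 = 2.5994 bits
  H(X,Y) = 2.5994 bits
✓ Chain rule verified.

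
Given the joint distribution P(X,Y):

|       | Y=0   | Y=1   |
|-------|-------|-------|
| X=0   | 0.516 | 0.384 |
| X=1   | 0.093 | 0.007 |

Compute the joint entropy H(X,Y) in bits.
1.3916 bits

H(X,Y) = -Σ_{x,y} P(x,y) log₂ P(x,y). Per-cell terms -P(x,y)·log₂P(x,y):
  X=0: 0.4926, 0.5302
  X=1: 0.3187, 0.0501
Sum of the 4 terms: H(X,Y) = 1.3916 bits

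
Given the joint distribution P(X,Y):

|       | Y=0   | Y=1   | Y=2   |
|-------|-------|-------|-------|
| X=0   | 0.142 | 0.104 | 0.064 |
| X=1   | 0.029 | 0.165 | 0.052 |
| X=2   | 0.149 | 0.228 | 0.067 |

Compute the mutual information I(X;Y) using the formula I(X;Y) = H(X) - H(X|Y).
0.0684 bits

I(X;Y) = H(X) - H(X|Y)

Marginal of X (row sums):
  P(X=0) = 0.142 + 0.104 + 0.064 = 0.310
  P(X=1) = 0.029 + 0.165 + 0.052 = 0.246
  P(X=2) = 0.149 + 0.228 + 0.067 = 0.444
H(X) = -[0.310·log₂(0.310) + 0.246·log₂(0.246) + 0.444·log₂(0.444)]
  = 0.5238 + 0.4977 + 0.5201 = 1.5416 bits

Marginal of Y (column sums):
  P(Y=0) = 0.142 + 0.029 + 0.149 = 0.320
  P(Y=1) = 0.104 + 0.165 + 0.228 = 0.497
  P(Y=2) = 0.064 + 0.052 + 0.067 = 0.183
H(X|Y) = Σ_y P(y)·H(X|Y=y):
  Y=0: P(Y=0) = 0.320, P(X|Y=0) = (71/160, 29/320, 149/320) → H(X|Y=0) = 1.3475
  Y=1: P(Y=1) = 0.497, P(X|Y=1) = (104/497, 165/497, 228/497) → H(X|Y=1) = 1.5161
  Y=2: P(Y=2) = 0.183, P(X|Y=2) = (64/183, 52/183, 67/183) → H(X|Y=2) = 1.5766
H(X|Y) = 0.320·1.3475 + 0.497·1.5161 + 0.183·1.5766 = 1.4732 bits

I(X;Y) = H(X) - H(X|Y) = 1.5416 - 1.4732 = 0.0684 bits

Cross-check via I(X;Y) = H(X) + H(Y) - H(X,Y): computing H(Y) from the column sums and H(X,Y) from the 9 cells in the same way gives H(Y) = 1.4757 bits and H(X,Y) = 2.9489 bits, so
I(X;Y) = 1.5416 + 1.4757 - 2.9489 = 0.0684 bits ✓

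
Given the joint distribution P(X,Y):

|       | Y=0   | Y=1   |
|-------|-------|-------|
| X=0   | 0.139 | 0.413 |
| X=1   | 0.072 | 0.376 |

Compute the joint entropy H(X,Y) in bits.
1.7265 bits

H(X,Y) = -Σ_{x,y} P(x,y) log₂ P(x,y). Per-cell terms -P(x,y)·log₂P(x,y):
  X=0: 0.3957, 0.5269
  X=1: 0.2733, 0.5306
Sum of the 4 terms: H(X,Y) = 1.7265 bits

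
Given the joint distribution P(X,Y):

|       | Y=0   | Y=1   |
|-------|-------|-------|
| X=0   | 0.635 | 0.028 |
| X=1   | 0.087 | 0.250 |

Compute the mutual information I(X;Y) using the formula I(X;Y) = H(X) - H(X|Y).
0.4077 bits

I(X;Y) = H(X) - H(X|Y)

Marginal of X (row sums):
  P(X=0) = 0.635 + 0.028 = 0.663
  P(X=1) = 0.087 + 0.250 = 0.337
H(X) = -[0.663·log₂(0.663) + 0.337·log₂(0.337)]
  = 0.393105 + 0.528813 = 0.92192 bits

Marginal of Y (column sums):
  P(Y=0) = 0.635 + 0.087 = 0.722
  P(Y=1) = 0.028 + 0.250 = 0.278
H(X|Y) = Σ_y P(y)·H(X|Y=y):
  Y=0: P(Y=0) = 0.722, P(X|Y=0) = (635/722, 87/722) → H(X|Y=0) = 0.530792
  Y=1: P(Y=1) = 0.278, P(X|Y=1) = (14/139, 125/139) → H(X|Y=1) = 0.471272
H(X|Y) = 0.722·0.530792 + 0.278·0.471272 = 0.51425 bits

I(X;Y) = H(X) - H(X|Y) = 0.92192 - 0.51425 = 0.4077 bits

Cross-check via I(X;Y) = H(X) + H(Y) - H(X,Y): computing H(Y) from the column sums and H(X,Y) from the 4 cells in the same way gives H(Y) = 0.85271 bits and H(X,Y) = 1.36696 bits, so
I(X;Y) = 0.92192 + 0.85271 - 1.36696 = 0.4077 bits ✓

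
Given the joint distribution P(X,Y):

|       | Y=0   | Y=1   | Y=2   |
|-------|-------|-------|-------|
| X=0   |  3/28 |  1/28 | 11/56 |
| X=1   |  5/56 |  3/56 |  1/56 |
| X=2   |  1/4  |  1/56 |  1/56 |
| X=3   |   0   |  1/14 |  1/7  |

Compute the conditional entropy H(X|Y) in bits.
1.5058 bits

H(X|Y) = H(X,Y) - H(Y)

H(X,Y) = -Σ_{x,y} P(x,y) log₂ P(x,y). Per-cell terms -P(x,y)·log₂P(x,y):
  X=0: 0.345256, 0.171691, 0.461199
  X=1: 0.311199, 0.226200, 0.103703
  X=2: 0.500000, 0.103703, 0.103703
  X=3: 0.000000, 0.271954, 0.401051
  (cells with P = 0 contribute 0)
Sum of the 12 terms: H(X,Y) = 2.99966 bits

Marginal of Y (column sums):
  P(Y=0) = 3/28 + 5/56 + 1/4 + 0 = 25/56
  P(Y=1) = 1/28 + 3/56 + 1/56 + 1/14 = 5/28
  P(Y=2) = 11/56 + 1/56 + 1/56 + 1/7 = 3/8
H(Y) = -[(25/56)·log₂(25/56) + (5/28)·log₂(5/28) + (3/8)·log₂(3/8)]
  = 0.519419 + 0.443826 + 0.530639 = 1.49388 bits

H(X|Y) = H(X,Y) - H(Y) = 2.99966 - 1.49388 = 1.5058 bits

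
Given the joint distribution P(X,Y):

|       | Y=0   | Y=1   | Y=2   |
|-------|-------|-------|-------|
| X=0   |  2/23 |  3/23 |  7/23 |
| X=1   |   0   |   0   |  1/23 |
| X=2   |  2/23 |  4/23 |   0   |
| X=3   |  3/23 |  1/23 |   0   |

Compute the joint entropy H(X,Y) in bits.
2.7339 bits

H(X,Y) = -Σ_{x,y} P(x,y) log₂ P(x,y). Per-cell terms -P(x,y)·log₂P(x,y):
  X=0: 0.306397, 0.383296, 0.522324
  X=1: 0.000000, 0.000000, 0.196677
  X=2: 0.306397, 0.438880, 0.000000
  X=3: 0.383296, 0.196677, 0.000000
  (cells with P = 0 contribute 0)
Sum of the 12 terms: H(X,Y) = 2.7339 bits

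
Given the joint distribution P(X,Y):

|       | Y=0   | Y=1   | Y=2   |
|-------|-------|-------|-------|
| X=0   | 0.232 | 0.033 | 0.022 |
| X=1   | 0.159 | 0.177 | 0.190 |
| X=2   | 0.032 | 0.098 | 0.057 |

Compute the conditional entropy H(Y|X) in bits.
1.3579 bits

H(Y|X) = H(X,Y) - H(X)

H(X,Y) = -Σ_{x,y} P(x,y) log₂ P(x,y). Per-cell terms -P(x,y)·log₂P(x,y):
  X=0: 0.4890104, 0.1624059, 0.1211398
  X=1: 0.4218113, 0.4421776, 0.4552264
  X=2: 0.1589051, 0.3284053, 0.2355750
Sum of the 9 terms: H(X,Y) = 2.814657 bits

Marginal of X (row sums):
  P(X=0) = 0.232 + 0.033 + 0.022 = 0.287
  P(X=1) = 0.159 + 0.177 + 0.190 = 0.526
  P(X=2) = 0.032 + 0.098 + 0.057 = 0.187
H(X) = -[0.287·log₂(0.287) + 0.526·log₂(0.526) + 0.187·log₂(0.187)]
  = 0.5168518 + 0.4875311 + 0.4523324 = 1.456715 bits

H(Y|X) = H(X,Y) - H(X) = 2.814657 - 1.456715 = 1.3579 bits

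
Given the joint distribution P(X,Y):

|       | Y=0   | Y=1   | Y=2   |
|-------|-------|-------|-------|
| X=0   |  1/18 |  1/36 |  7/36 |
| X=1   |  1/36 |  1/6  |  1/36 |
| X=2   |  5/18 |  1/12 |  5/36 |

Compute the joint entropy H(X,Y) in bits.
2.7603 bits

H(X,Y) = -Σ_{x,y} P(x,y) log₂ P(x,y). Per-cell terms -P(x,y)·log₂P(x,y):
  X=0: 0.2317, 0.1436, 0.4594
  X=1: 0.1436, 0.4308, 0.1436
  X=2: 0.5133, 0.2987, 0.3956
Sum of the 9 terms: H(X,Y) = 2.7603 bits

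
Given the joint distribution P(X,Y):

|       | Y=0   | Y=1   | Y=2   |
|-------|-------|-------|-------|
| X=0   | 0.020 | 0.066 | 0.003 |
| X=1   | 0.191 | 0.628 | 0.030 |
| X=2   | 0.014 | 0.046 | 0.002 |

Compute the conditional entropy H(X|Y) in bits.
0.7598 bits

H(X|Y) = H(X,Y) - H(Y)

H(X,Y) = -Σ_{x,y} P(x,y) log₂ P(x,y). Per-cell terms -P(x,y)·log₂P(x,y):
  X=0: 0.11288, 0.25881, 0.02514
  X=1: 0.45618, 0.42149, 0.15177
  X=2: 0.08622, 0.20434, 0.01793
Sum of the 9 terms: H(X,Y) = 1.73476 bits

Marginal of Y (column sums):
  P(Y=0) = 0.020 + 0.191 + 0.014 = 0.225
  P(Y=1) = 0.066 + 0.628 + 0.046 = 0.740
  P(Y=2) = 0.003 + 0.030 + 0.002 = 0.035
H(Y) = -[0.225·log₂(0.225) + 0.740·log₂(0.740) + 0.035·log₂(0.035)]
  = 0.48420 + 0.32146 + 0.16928 = 0.97494 bits

H(X|Y) = H(X,Y) - H(Y) = 1.73476 - 0.97494 = 0.7598 bits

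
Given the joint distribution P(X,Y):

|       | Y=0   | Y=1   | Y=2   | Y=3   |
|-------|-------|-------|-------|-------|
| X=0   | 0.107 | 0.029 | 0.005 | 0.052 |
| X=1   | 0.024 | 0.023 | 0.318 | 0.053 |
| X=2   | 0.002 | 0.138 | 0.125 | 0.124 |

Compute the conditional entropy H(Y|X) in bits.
1.4044 bits

H(Y|X) = H(X,Y) - H(X)

H(X,Y) = -Σ_{x,y} P(x,y) log₂ P(x,y). Per-cell terms -P(x,y)·log₂P(x,y):
  X=0: 0.34500, 0.14813, 0.03822, 0.22180
  X=1: 0.12914, 0.12517, 0.52562, 0.22461
  X=2: 0.01793, 0.39430, 0.37500, 0.37344
Sum of the 12 terms: H(X,Y) = 2.91836 bits

Marginal of X (row sums):
  P(X=0) = 0.107 + 0.029 + 0.005 + 0.052 = 0.193
  P(X=1) = 0.024 + 0.023 + 0.318 + 0.053 = 0.418
  P(X=2) = 0.002 + 0.138 + 0.125 + 0.124 = 0.389
H(X) = -[0.193·log₂(0.193) + 0.418·log₂(0.418) + 0.389·log₂(0.389)]
  = 0.45805 + 0.52602 + 0.52988 = 1.51395 bits

H(Y|X) = H(X,Y) - H(X) = 2.91836 - 1.51395 = 1.4044 bits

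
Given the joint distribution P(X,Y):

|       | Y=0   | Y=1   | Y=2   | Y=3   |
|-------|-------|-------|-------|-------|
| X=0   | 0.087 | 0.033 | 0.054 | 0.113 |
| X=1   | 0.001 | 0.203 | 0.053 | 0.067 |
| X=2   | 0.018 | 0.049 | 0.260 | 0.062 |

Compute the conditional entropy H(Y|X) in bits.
1.5126 bits

H(Y|X) = H(X,Y) - H(X)

H(X,Y) = -Σ_{x,y} P(x,y) log₂ P(x,y). Per-cell terms -P(x,y)·log₂P(x,y):
  X=0: 0.30649, 0.16241, 0.22739, 0.35545
  X=1: 0.00997, 0.46699, 0.22461, 0.26128
  X=2: 0.10433, 0.21320, 0.50529, 0.24872
Sum of the 12 terms: H(X,Y) = 3.0861 bits

Marginal of X (row sums):
  P(X=0) = 0.087 + 0.033 + 0.054 + 0.113 = 0.287
  P(X=1) = 0.001 + 0.203 + 0.053 + 0.067 = 0.324
  P(X=2) = 0.018 + 0.049 + 0.260 + 0.062 = 0.389
H(X) = -[0.287·log₂(0.287) + 0.324·log₂(0.324) + 0.389·log₂(0.389)]
  = 0.51685 + 0.52680 + 0.52988 = 1.5735 bits

H(Y|X) = H(X,Y) - H(X) = 3.0861 - 1.5735 = 1.5126 bits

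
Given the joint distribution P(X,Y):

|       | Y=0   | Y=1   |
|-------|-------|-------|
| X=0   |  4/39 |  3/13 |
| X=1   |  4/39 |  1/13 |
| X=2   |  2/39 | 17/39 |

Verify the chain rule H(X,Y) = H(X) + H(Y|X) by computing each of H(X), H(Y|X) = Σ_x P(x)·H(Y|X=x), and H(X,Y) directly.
H(X) = 1.4785 bits, H(Y|X) = 0.7102 bits, H(X,Y) = 2.1887 bits

Marginal of X (row sums):
  P(X=0) = 4/39 + 3/13 = 1/3
  P(X=1) = 4/39 + 1/13 = 7/39
  P(X=2) = 2/39 + 17/39 = 19/39
H(X) = -[(1/3)·log₂(1/3) + (7/39)·log₂(7/39) + (19/39)·log₂(19/39)]
  = 0.52832 + 0.44478 + 0.50544 = 1.4785 bits

H(Y|X) = Σ_x P(x)·H(Y|X=x):
  X=0: P(X=0) = 1/3, P(Y|X=0) = (4/13, 9/13) → H(Y|X=0) = 0.89049
  X=1: P(X=1) = 7/39, P(Y|X=1) = (4/7, 3/7) → H(Y|X=1) = 0.98523
  X=2: P(X=2) = 19/39, P(Y|X=2) = (2/19, 17/19) → H(Y|X=2) = 0.48546
H(Y|X) = (1/3)·0.89049 + (7/39)·0.98523 + (19/39)·0.48546 = 0.7102 bits

H(X,Y) = -Σ_{x,y} P(x,y) log₂ P(x,y). Per-cell terms -P(x,y)·log₂P(x,y):
  X=0: 0.33696, 0.48819
  X=1: 0.33696, 0.28465
  X=2: 0.21976, 0.52218
Sum of the 6 terms: H(X,Y) = 2.1887 bits

Chain rule check:
  H(X) + H(Y|X) = 1.4785 + 0.7102 = 2.1887 bits
  H(X,Y) = 2.1887 bits
✓ Chain rule verified.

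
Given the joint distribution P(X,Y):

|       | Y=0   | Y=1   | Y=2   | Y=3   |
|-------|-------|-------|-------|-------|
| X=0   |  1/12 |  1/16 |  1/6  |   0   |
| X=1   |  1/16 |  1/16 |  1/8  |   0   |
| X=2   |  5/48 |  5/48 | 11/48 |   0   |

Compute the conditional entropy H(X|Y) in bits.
1.5442 bits

H(X|Y) = H(X,Y) - H(Y)

H(X,Y) = -Σ_{x,y} P(x,y) log₂ P(x,y). Per-cell terms -P(x,y)·log₂P(x,y):
  X=0: 0.29875, 0.25000, 0.43083, 0.00000
  X=1: 0.25000, 0.25000, 0.37500, 0.00000
  X=2: 0.33990, 0.33990, 0.48710, 0.00000
  (cells with P = 0 contribute 0)
Sum of the 12 terms: H(X,Y) = 3.0215 bits

Marginal of Y (column sums):
  P(Y=0) = 1/12 + 1/16 + 5/48 = 1/4
  P(Y=1) = 1/16 + 1/16 + 5/48 = 11/48
  P(Y=2) = 1/6 + 1/8 + 11/48 = 25/48
  P(Y=3) = 0 + 0 + 0 = 0
H(Y) = -[(1/4)·log₂(1/4) + (11/48)·log₂(11/48) + (25/48)·log₂(25/48)]   (outcomes with P = 0 contribute 0)
  = 0.50000 + 0.48710 + 0.49016 = 1.4773 bits

H(X|Y) = H(X,Y) - H(Y) = 3.0215 - 1.4773 = 1.5442 bits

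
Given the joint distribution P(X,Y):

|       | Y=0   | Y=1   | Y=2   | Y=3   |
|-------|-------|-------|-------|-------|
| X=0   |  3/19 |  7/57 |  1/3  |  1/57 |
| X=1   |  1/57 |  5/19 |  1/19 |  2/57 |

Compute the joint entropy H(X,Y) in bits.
2.4250 bits

H(X,Y) = -Σ_{x,y} P(x,y) log₂ P(x,y). Per-cell terms -P(x,y)·log₂P(x,y):
  X=0: 0.4205, 0.3716, 0.5283, 0.1023
  X=1: 0.1023, 0.5068, 0.2236, 0.1696
Sum of the 8 terms: H(X,Y) = 2.4250 bits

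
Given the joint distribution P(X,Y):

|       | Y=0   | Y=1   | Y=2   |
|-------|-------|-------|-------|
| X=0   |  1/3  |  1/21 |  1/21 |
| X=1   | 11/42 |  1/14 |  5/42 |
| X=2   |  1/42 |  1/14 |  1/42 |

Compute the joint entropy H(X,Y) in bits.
2.6191 bits

H(X,Y) = -Σ_{x,y} P(x,y) log₂ P(x,y). Per-cell terms -P(x,y)·log₂P(x,y):
  X=0: 0.52832, 0.20916, 0.20916
  X=1: 0.50623, 0.27195, 0.36552
  X=2: 0.12839, 0.27195, 0.12839
Sum of the 9 terms: H(X,Y) = 2.6191 bits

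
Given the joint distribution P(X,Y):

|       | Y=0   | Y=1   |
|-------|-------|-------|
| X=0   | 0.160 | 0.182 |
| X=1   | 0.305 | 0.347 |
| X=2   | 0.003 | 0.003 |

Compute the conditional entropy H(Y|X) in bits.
0.9970 bits

H(Y|X) = H(X,Y) - H(X)

H(X,Y) = -Σ_{x,y} P(x,y) log₂ P(x,y). Per-cell terms -P(x,y)·log₂P(x,y):
  X=0: 0.4230, 0.4474
  X=1: 0.5225, 0.5299
  X=2: 0.0251, 0.0251
Sum of the 6 terms: H(X,Y) = 1.9730 bits

Marginal of X (row sums):
  P(X=0) = 0.160 + 0.182 = 0.342
  P(X=1) = 0.305 + 0.347 = 0.652
  P(X=2) = 0.003 + 0.003 = 0.006
H(X) = -[0.342·log₂(0.342) + 0.652·log₂(0.652) + 0.006·log₂(0.006)]
  = 0.5294 + 0.4023 + 0.0443 = 0.9760 bits

H(Y|X) = H(X,Y) - H(X) = 1.9730 - 0.9760 = 0.9970 bits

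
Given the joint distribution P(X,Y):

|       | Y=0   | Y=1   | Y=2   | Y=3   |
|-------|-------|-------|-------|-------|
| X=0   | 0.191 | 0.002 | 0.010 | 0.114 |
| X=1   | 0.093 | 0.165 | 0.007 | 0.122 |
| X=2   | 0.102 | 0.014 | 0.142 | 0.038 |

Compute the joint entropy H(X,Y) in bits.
3.0670 bits

H(X,Y) = -Σ_{x,y} P(x,y) log₂ P(x,y). Per-cell terms -P(x,y)·log₂P(x,y):
  X=0: 0.45618, 0.01793, 0.06644, 0.35715
  X=1: 0.31868, 0.42891, 0.05011, 0.37028
  X=2: 0.33592, 0.08622, 0.39988, 0.17928
Sum of the 12 terms: H(X,Y) = 3.0670 bits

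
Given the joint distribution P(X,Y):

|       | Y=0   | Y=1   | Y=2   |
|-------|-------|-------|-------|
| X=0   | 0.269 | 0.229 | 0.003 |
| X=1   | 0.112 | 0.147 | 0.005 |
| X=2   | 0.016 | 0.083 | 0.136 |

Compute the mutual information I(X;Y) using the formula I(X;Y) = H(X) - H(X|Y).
0.3399 bits

I(X;Y) = H(X) - H(X|Y)

Marginal of X (row sums):
  P(X=0) = 0.269 + 0.229 + 0.003 = 0.501
  P(X=1) = 0.112 + 0.147 + 0.005 = 0.264
  P(X=2) = 0.016 + 0.083 + 0.136 = 0.235
H(X) = -[0.501·log₂(0.501) + 0.264·log₂(0.264) + 0.235·log₂(0.235)]
  = 0.499556 + 0.507247 + 0.490978 = 1.49778 bits

Marginal of Y (column sums):
  P(Y=0) = 0.269 + 0.112 + 0.016 = 0.397
  P(Y=1) = 0.229 + 0.147 + 0.083 = 0.459
  P(Y=2) = 0.003 + 0.005 + 0.136 = 0.144
H(X|Y) = Σ_y P(y)·H(X|Y=y):
  Y=0: P(Y=0) = 0.397, P(X|Y=0) = (269/397, 112/397, 16/397) → H(X|Y=0) = 1.082247
  Y=1: P(Y=1) = 0.459, P(X|Y=1) = (229/459, 49/153, 83/459) → H(X|Y=1) = 1.472726
  Y=2: P(Y=2) = 0.144, P(X|Y=2) = (1/48, 5/144, 17/18) → H(X|Y=2) = 0.362568
H(X|Y) = 0.397·1.082247 + 0.459·1.472726 + 0.144·0.362568 = 1.15784 bits

I(X;Y) = H(X) - H(X|Y) = 1.49778 - 1.15784 = 0.3399 bits

Cross-check via I(X;Y) = H(X) + H(Y) - H(X,Y): computing H(Y) from the column sums and H(X,Y) from the 9 cells in the same way gives H(Y) = 1.44738 bits and H(X,Y) = 2.60522 bits, so
I(X;Y) = 1.49778 + 1.44738 - 2.60522 = 0.3399 bits ✓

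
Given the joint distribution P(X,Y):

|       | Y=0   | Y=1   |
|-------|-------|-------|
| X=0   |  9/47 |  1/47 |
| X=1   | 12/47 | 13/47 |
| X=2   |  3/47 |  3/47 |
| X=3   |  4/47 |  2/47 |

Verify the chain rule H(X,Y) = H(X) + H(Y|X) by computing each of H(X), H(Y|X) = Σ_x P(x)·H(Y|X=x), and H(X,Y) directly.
H(X) = 1.7177 bits, H(Y|X) = 0.8760 bits, H(X,Y) = 2.5936 bits

Marginal of X (row sums):
  P(X=0) = 9/47 + 1/47 = 10/47
  P(X=1) = 12/47 + 13/47 = 25/47
  P(X=2) = 3/47 + 3/47 = 6/47
  P(X=3) = 4/47 + 2/47 = 6/47
H(X) = -[(10/47)·log₂(10/47) + (25/47)·log₂(25/47) + (6/47)·log₂(6/47) + (6/47)·log₂(6/47)]
  = 0.47503 + 0.48443 + 0.37910 + 0.37910 = 1.7177 bits

H(Y|X) = Σ_x P(x)·H(Y|X=x):
  X=0: P(X=0) = 10/47, P(Y|X=0) = (9/10, 1/10) → H(Y|X=0) = 0.46900
  X=1: P(X=1) = 25/47, P(Y|X=1) = (12/25, 13/25) → H(Y|X=1) = 0.99885
  X=2: P(X=2) = 6/47, P(Y|X=2) = (1/2, 1/2) → H(Y|X=2) = 1.00000
  X=3: P(X=3) = 6/47, P(Y|X=3) = (2/3, 1/3) → H(Y|X=3) = 0.91830
H(Y|X) = (10/47)·0.46900 + (25/47)·0.99885 + (6/47)·1.00000 + (6/47)·0.91830 = 0.8760 bits

H(X,Y) = -Σ_{x,y} P(x,y) log₂ P(x,y). Per-cell terms -P(x,y)·log₂P(x,y):
  X=0: 0.45664, 0.11818
  X=1: 0.50288, 0.51285
  X=2: 0.25338, 0.25338
  X=3: 0.30252, 0.19381
Sum of the 8 terms: H(X,Y) = 2.5936 bits

Chain rule check:
  H(X) + H(Y|X) = 1.7177 + 0.8760 = 2.5937 bits
  H(X,Y) = 2.5936 bits
✓ Chain rule verified (Δ = 0.0001 is 4-dp rounding noise: each of the three values was rounded independently).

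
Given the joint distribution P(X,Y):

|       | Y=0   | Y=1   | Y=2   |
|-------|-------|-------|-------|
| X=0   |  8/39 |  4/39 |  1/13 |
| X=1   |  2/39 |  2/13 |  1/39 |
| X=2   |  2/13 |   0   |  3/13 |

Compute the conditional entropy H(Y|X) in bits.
1.2162 bits

H(Y|X) = H(X,Y) - H(X)

H(X,Y) = -Σ_{x,y} P(x,y) log₂ P(x,y). Per-cell terms -P(x,y)·log₂P(x,y):
  X=0: 0.46880, 0.33696, 0.28465
  X=1: 0.21976, 0.41545, 0.13552
  X=2: 0.41545, 0.00000, 0.48819
  (cells with P = 0 contribute 0)
Sum of the 9 terms: H(X,Y) = 2.7648 bits

Marginal of X (row sums):
  P(X=0) = 8/39 + 4/39 + 1/13 = 5/13
  P(X=1) = 2/39 + 2/13 + 1/39 = 3/13
  P(X=2) = 2/13 + 0 + 3/13 = 5/13
H(X) = -[(5/13)·log₂(5/13) + (3/13)·log₂(3/13) + (5/13)·log₂(5/13)]
  = 0.53020 + 0.48819 + 0.53020 = 1.5486 bits

H(Y|X) = H(X,Y) - H(X) = 2.7648 - 1.5486 = 1.2162 bits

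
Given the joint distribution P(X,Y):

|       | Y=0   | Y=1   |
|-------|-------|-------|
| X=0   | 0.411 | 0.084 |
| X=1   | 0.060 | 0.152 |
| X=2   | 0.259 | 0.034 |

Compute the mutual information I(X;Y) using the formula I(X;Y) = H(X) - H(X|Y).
0.1823 bits

I(X;Y) = H(X) - H(X|Y)

Marginal of X (row sums):
  P(X=0) = 0.411 + 0.084 = 0.495
  P(X=1) = 0.060 + 0.152 = 0.212
  P(X=2) = 0.259 + 0.034 = 0.293
H(X) = -[0.495·log₂(0.495) + 0.212·log₂(0.212) + 0.293·log₂(0.293)]
  = 0.5022 + 0.4744 + 0.5189 = 1.4955 bits

Marginal of Y (column sums):
  P(Y=0) = 0.411 + 0.060 + 0.259 = 0.730
  P(Y=1) = 0.084 + 0.152 + 0.034 = 0.270
H(X|Y) = Σ_y P(y)·H(X|Y=y):
  Y=0: P(Y=0) = 0.730, P(X|Y=0) = (411/730, 6/73, 259/730) → H(X|Y=0) = 1.2933
  Y=1: P(Y=1) = 0.270, P(X|Y=1) = (14/45, 76/135, 17/135) → H(X|Y=1) = 1.3671
H(X|Y) = 0.730·1.2933 + 0.270·1.3671 = 1.3132 bits

I(X;Y) = H(X) - H(X|Y) = 1.4955 - 1.3132 = 0.1823 bits

Cross-check via I(X;Y) = H(X) + H(Y) - H(X,Y): computing H(Y) from the column sums and H(X,Y) from the 6 cells in the same way gives H(Y) = 0.8415 bits and H(X,Y) = 2.1547 bits, so
I(X;Y) = 1.4955 + 0.8415 - 2.1547 = 0.1823 bits ✓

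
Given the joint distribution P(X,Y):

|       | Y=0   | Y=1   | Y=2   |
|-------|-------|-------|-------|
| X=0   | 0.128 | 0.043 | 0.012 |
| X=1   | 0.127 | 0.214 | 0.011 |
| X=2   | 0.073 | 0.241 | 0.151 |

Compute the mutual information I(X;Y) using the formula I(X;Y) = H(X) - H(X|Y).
0.2004 bits

I(X;Y) = H(X) - H(X|Y)

Marginal of X (row sums):
  P(X=0) = 0.128 + 0.043 + 0.012 = 0.183
  P(X=1) = 0.127 + 0.214 + 0.011 = 0.352
  P(X=2) = 0.073 + 0.241 + 0.151 = 0.465
H(X) = -[0.183·log₂(0.183) + 0.352·log₂(0.352) + 0.465·log₂(0.465)]
  = 0.4484 + 0.5302 + 0.5137 = 1.4923 bits

Marginal of Y (column sums):
  P(Y=0) = 0.128 + 0.127 + 0.073 = 0.328
  P(Y=1) = 0.043 + 0.214 + 0.241 = 0.498
  P(Y=2) = 0.012 + 0.011 + 0.151 = 0.174
H(X|Y) = Σ_y P(y)·H(X|Y=y):
  Y=0: P(Y=0) = 0.328, P(X|Y=0) = (16/41, 127/328, 73/328) → H(X|Y=0) = 1.5422
  Y=1: P(Y=1) = 0.498, P(X|Y=1) = (43/498, 107/249, 241/498) → H(X|Y=1) = 1.3355
  Y=2: P(Y=2) = 0.174, P(X|Y=2) = (2/29, 11/174, 151/174) → H(X|Y=2) = 0.6954
H(X|Y) = 0.328·1.5422 + 0.498·1.3355 + 0.174·0.6954 = 1.2919 bits

I(X;Y) = H(X) - H(X|Y) = 1.4923 - 1.2919 = 0.2004 bits

Cross-check via I(X;Y) = H(X) + H(Y) - H(X,Y): computing H(Y) from the column sums and H(X,Y) from the 9 cells in the same way gives H(Y) = 1.4674 bits and H(X,Y) = 2.7593 bits, so
I(X;Y) = 1.4923 + 1.4674 - 2.7593 = 0.2004 bits ✓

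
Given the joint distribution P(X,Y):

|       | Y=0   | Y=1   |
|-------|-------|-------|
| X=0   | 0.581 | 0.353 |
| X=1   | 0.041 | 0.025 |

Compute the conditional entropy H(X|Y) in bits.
0.3508 bits

H(X|Y) = H(X,Y) - H(Y)

H(X,Y) = -Σ_{x,y} P(x,y) log₂ P(x,y). Per-cell terms -P(x,y)·log₂P(x,y):
  X=0: 0.45515, 0.53030
  X=1: 0.18894, 0.13305
Sum of the 4 terms: H(X,Y) = 1.3074 bits

Marginal of Y (column sums):
  P(Y=0) = 0.581 + 0.041 = 0.622
  P(Y=1) = 0.353 + 0.025 = 0.378
H(Y) = -[0.622·log₂(0.622) + 0.378·log₂(0.378)]
  = 0.42608 + 0.53054 = 0.9566 bits

H(X|Y) = H(X,Y) - H(Y) = 1.3074 - 0.9566 = 0.3508 bits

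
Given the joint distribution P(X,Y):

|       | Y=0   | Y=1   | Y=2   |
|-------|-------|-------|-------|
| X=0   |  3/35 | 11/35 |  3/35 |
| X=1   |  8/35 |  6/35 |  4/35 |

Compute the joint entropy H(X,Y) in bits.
2.4129 bits

H(X,Y) = -Σ_{x,y} P(x,y) log₂ P(x,y). Per-cell terms -P(x,y)·log₂P(x,y):
  X=0: 0.3038, 0.5248, 0.3038
  X=1: 0.4867, 0.4362, 0.3576
Sum of the 6 terms: H(X,Y) = 2.4129 bits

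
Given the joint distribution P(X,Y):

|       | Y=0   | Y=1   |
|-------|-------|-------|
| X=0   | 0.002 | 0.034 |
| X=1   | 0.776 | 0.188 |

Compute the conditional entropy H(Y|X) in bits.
0.6974 bits

H(Y|X) = H(X,Y) - H(X)

H(X,Y) = -Σ_{x,y} P(x,y) log₂ P(x,y). Per-cell terms -P(x,y)·log₂P(x,y):
  X=0: 0.01793, 0.16586
  X=1: 0.28392, 0.45330
Sum of the 4 terms: H(X,Y) = 0.9210 bits

Marginal of X (row sums):
  P(X=0) = 0.002 + 0.034 = 0.036
  P(X=1) = 0.776 + 0.188 = 0.964
H(X) = -[0.036·log₂(0.036) + 0.964·log₂(0.964)]
  = 0.17265 + 0.05099 = 0.2236 bits

H(Y|X) = H(X,Y) - H(X) = 0.9210 - 0.2236 = 0.6974 bits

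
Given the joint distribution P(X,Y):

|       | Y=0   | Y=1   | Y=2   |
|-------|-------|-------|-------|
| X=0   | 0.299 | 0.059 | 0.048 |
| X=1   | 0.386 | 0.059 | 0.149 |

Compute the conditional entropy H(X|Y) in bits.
0.9528 bits

H(X|Y) = H(X,Y) - H(Y)

H(X,Y) = -Σ_{x,y} P(x,y) log₂ P(x,y). Per-cell terms -P(x,y)·log₂P(x,y):
  X=0: 0.5208, 0.2409, 0.2103
  X=1: 0.5301, 0.2409, 0.4092
Sum of the 6 terms: H(X,Y) = 2.1522 bits

Marginal of Y (column sums):
  P(Y=0) = 0.299 + 0.386 = 0.685
  P(Y=1) = 0.059 + 0.059 = 0.118
  P(Y=2) = 0.048 + 0.149 = 0.197
H(Y) = -[0.685·log₂(0.685) + 0.118·log₂(0.118) + 0.197·log₂(0.197)]
  = 0.3739 + 0.3638 + 0.4617 = 1.1994 bits

H(X|Y) = H(X,Y) - H(Y) = 2.1522 - 1.1994 = 0.9528 bits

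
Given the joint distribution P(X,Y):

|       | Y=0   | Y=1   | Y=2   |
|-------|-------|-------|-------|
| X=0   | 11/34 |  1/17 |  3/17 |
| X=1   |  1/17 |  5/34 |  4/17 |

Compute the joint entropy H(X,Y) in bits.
2.3471 bits

H(X,Y) = -Σ_{x,y} P(x,y) log₂ P(x,y). Per-cell terms -P(x,y)·log₂P(x,y):
  X=0: 0.52672, 0.24044, 0.44162
  X=1: 0.24044, 0.40670, 0.49117
Sum of the 6 terms: H(X,Y) = 2.3471 bits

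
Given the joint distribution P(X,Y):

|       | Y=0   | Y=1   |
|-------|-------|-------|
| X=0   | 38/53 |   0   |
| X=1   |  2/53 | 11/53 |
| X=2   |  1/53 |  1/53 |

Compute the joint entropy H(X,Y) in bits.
1.2095 bits

H(X,Y) = -Σ_{x,y} P(x,y) log₂ P(x,y). Per-cell terms -P(x,y)·log₂P(x,y):
  X=0: 0.3441, 0.0000
  X=1: 0.1784, 0.4708
  X=2: 0.1081, 0.1081
  (cells with P = 0 contribute 0)
Sum of the 6 terms: H(X,Y) = 1.2095 bits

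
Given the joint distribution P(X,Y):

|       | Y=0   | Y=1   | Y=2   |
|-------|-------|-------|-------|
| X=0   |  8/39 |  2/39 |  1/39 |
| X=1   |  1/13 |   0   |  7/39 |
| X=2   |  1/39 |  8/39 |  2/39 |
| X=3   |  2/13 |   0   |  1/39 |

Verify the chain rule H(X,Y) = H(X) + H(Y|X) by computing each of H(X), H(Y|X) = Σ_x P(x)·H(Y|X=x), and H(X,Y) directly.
H(X) = 1.9783 bits, H(Y|X) = 0.9503 bits, H(X,Y) = 2.9286 bits

Marginal of X (row sums):
  P(X=0) = 8/39 + 2/39 + 1/39 = 11/39
  P(X=1) = 1/13 + 0 + 7/39 = 10/39
  P(X=2) = 1/39 + 8/39 + 2/39 = 11/39
  P(X=3) = 2/13 + 0 + 1/39 = 7/39
H(X) = -[(11/39)·log₂(11/39) + (10/39)·log₂(10/39) + (11/39)·log₂(11/39) + (7/39)·log₂(7/39)]
  = 0.5150 + 0.5035 + 0.5150 + 0.4448 = 1.9783 bits

H(Y|X) = Σ_x P(x)·H(Y|X=x):
  X=0: P(X=0) = 11/39, P(Y|X=0) = (8/11, 2/11, 1/11) → H(Y|X=0) = 1.0958
  X=1: P(X=1) = 10/39, P(Y|X=1) = (3/10, 0, 7/10) → H(Y|X=1) = 0.8813
  X=2: P(X=2) = 11/39, P(Y|X=2) = (1/11, 8/11, 2/11) → H(Y|X=2) = 1.0958
  X=3: P(X=3) = 7/39, P(Y|X=3) = (6/7, 0, 1/7) → H(Y|X=3) = 0.5917
H(Y|X) = (11/39)·1.0958 + (10/39)·0.8813 + (11/39)·1.0958 + (7/39)·0.5917 = 0.9503 bits

H(X,Y) = -Σ_{x,y} P(x,y) log₂ P(x,y). Per-cell terms -P(x,y)·log₂P(x,y):
  X=0: 0.4688, 0.2198, 0.1355
  X=1: 0.2846, 0.0000, 0.4448
  X=2: 0.1355, 0.4688, 0.2198
  X=3: 0.4155, 0.0000, 0.1355
  (cells with P = 0 contribute 0)
Sum of the 12 terms: H(X,Y) = 2.9286 bits

Chain rule check:
  H(X) + H(Y|X) = 1.9783 + 0.9503 = 2.9286 bits
  H(X,Y) = 2.9286 bits
✓ Chain rule verified.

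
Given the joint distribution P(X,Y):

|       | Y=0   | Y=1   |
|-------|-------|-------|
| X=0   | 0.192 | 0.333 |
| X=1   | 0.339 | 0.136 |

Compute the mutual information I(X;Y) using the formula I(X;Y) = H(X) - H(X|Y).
0.0895 bits

I(X;Y) = H(X) - H(X|Y)

Marginal of X (row sums):
  P(X=0) = 0.192 + 0.333 = 0.525
  P(X=1) = 0.339 + 0.136 = 0.475
H(X) = -[0.525·log₂(0.525) + 0.475·log₂(0.475)]
  = 0.4880 + 0.5102 = 0.9982 bits

Marginal of Y (column sums):
  P(Y=0) = 0.192 + 0.339 = 0.531
  P(Y=1) = 0.333 + 0.136 = 0.469
H(X|Y) = Σ_y P(y)·H(X|Y=y):
  Y=0: P(Y=0) = 0.531, P(X|Y=0) = (64/177, 113/177) → H(X|Y=0) = 0.9440
  Y=1: P(Y=1) = 0.469, P(X|Y=1) = (333/469, 136/469) → H(X|Y=1) = 0.8687
H(X|Y) = 0.531·0.9440 + 0.469·0.8687 = 0.9087 bits

I(X;Y) = H(X) - H(X|Y) = 0.9982 - 0.9087 = 0.0895 bits

Cross-check via I(X;Y) = H(X) + H(Y) - H(X,Y): computing H(Y) from the column sums and H(X,Y) from the 4 cells in the same way gives H(Y) = 0.9972 bits and H(X,Y) = 1.9059 bits, so
I(X;Y) = 0.9982 + 0.9972 - 1.9059 = 0.0895 bits ✓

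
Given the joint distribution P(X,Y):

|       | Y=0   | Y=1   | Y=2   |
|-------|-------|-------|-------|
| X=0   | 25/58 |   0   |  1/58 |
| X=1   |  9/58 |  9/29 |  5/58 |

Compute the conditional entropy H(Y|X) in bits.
0.8779 bits

H(Y|X) = H(X,Y) - H(X)

H(X,Y) = -Σ_{x,y} P(x,y) log₂ P(x,y). Per-cell terms -P(x,y)·log₂P(x,y):
  X=0: 0.52333, 0.00000, 0.10100
  X=1: 0.41711, 0.52388, 0.30483
  (cells with P = 0 contribute 0)
Sum of the 6 terms: H(X,Y) = 1.87015 bits

Marginal of X (row sums):
  P(X=0) = 25/58 + 0 + 1/58 = 13/29
  P(X=1) = 9/58 + 9/29 + 5/58 = 16/29
H(X) = -[(13/29)·log₂(13/29) + (16/29)·log₂(16/29)]
  = 0.51890 + 0.47337 = 0.99227 bits

H(Y|X) = H(X,Y) - H(X) = 1.87015 - 0.99227 = 0.8779 bits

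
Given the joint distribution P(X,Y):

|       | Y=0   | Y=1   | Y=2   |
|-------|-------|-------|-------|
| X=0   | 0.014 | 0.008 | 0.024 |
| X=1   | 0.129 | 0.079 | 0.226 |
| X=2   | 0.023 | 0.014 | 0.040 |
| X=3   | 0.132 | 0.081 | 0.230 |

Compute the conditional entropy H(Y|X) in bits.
1.4584 bits

H(Y|X) = H(X,Y) - H(X)

H(X,Y) = -Σ_{x,y} P(x,y) log₂ P(x,y). Per-cell terms -P(x,y)·log₂P(x,y):
  X=0: 0.08622, 0.05573, 0.12914
  X=1: 0.38114, 0.28930, 0.48491
  X=2: 0.12517, 0.08622, 0.18575
  X=3: 0.38562, 0.29370, 0.48767
Sum of the 12 terms: H(X,Y) = 2.9906 bits

Marginal of X (row sums):
  P(X=0) = 0.014 + 0.008 + 0.024 = 0.046
  P(X=1) = 0.129 + 0.079 + 0.226 = 0.434
  P(X=2) = 0.023 + 0.014 + 0.040 = 0.077
  P(X=3) = 0.132 + 0.081 + 0.230 = 0.443
H(X) = -[0.046·log₂(0.046) + 0.434·log₂(0.434) + 0.077·log₂(0.077) + 0.443·log₂(0.443)]
  = 0.20434 + 0.52264 + 0.28482 + 0.52036 = 1.5322 bits

H(Y|X) = H(X,Y) - H(X) = 2.9906 - 1.5322 = 1.4584 bits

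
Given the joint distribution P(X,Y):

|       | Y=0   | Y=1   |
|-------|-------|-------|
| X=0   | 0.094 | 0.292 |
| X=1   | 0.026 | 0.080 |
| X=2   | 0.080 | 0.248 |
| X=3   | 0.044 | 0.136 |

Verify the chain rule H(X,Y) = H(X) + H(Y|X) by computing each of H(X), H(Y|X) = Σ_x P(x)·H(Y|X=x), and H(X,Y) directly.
H(X) = 1.8461 bits, H(Y|X) = 0.8016 bits, H(X,Y) = 2.6478 bits

Marginal of X (row sums):
  P(X=0) = 0.094 + 0.292 = 0.386
  P(X=1) = 0.026 + 0.080 = 0.106
  P(X=2) = 0.080 + 0.248 = 0.328
  P(X=3) = 0.044 + 0.136 = 0.180
H(X) = -[0.386·log₂(0.386) + 0.106·log₂(0.106) + 0.328·log₂(0.328) + 0.180·log₂(0.180)]
  = 0.530104 + 0.343214 + 0.527500 + 0.445308 = 1.8461 bits

H(Y|X) = Σ_x P(x)·H(Y|X=x):
  X=0: P(X=0) = 0.386, P(Y|X=0) = (47/193, 146/193) → H(Y|X=0) = 0.800851
  X=1: P(X=1) = 0.106, P(Y|X=1) = (13/53, 40/53) → H(Y|X=1) = 0.803716
  X=2: P(X=2) = 0.328, P(Y|X=2) = (10/41, 31/41) → H(Y|X=2) = 0.801470
  X=3: P(X=3) = 0.180, P(Y|X=3) = (11/45, 34/45) → H(Y|X=3) = 0.802353
H(Y|X) = 0.386·0.800851 + 0.106·0.803716 + 0.328·0.801470 + 0.180·0.802353 = 0.8016 bits

H(X,Y) = -Σ_{x,y} P(x,y) log₂ P(x,y). Per-cell terms -P(x,y)·log₂P(x,y):
  X=0: 0.320652, 0.518580
  X=1: 0.136899, 0.291508
  X=2: 0.291508, 0.498874
  X=3: 0.198280, 0.391452
Sum of the 8 terms: H(X,Y) = 2.6478 bits

Chain rule check:
  H(X) + H(Y|X) = 1.8461 + 0.8016 = 2.6477 bits
  H(X,Y) = 2.6478 bits
✓ Chain rule verified (Δ = 0.0001 is 4-dp rounding noise: each of the three values was rounded independently).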